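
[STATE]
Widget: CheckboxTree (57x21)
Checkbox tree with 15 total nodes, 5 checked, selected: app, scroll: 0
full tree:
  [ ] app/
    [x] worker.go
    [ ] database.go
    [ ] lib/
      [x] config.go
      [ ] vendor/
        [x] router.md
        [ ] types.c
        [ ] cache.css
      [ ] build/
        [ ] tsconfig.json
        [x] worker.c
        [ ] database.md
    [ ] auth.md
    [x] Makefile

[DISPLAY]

>[-] app/                                                
   [x] worker.go                                         
   [ ] database.go                                       
   [-] lib/                                              
     [x] config.go                                       
     [-] vendor/                                         
       [x] router.md                                     
       [ ] types.c                                       
       [ ] cache.css                                     
     [-] build/                                          
       [ ] tsconfig.json                                 
       [x] worker.c                                      
       [ ] database.md                                   
   [ ] auth.md                                           
   [x] Makefile                                          
                                                         
                                                         
                                                         
                                                         
                                                         
                                                         


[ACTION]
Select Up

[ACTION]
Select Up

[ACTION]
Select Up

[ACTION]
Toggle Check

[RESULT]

>[x] app/                                                
   [x] worker.go                                         
   [x] database.go                                       
   [x] lib/                                              
     [x] config.go                                       
     [x] vendor/                                         
       [x] router.md                                     
       [x] types.c                                       
       [x] cache.css                                     
     [x] build/                                          
       [x] tsconfig.json                                 
       [x] worker.c                                      
       [x] database.md                                   
   [x] auth.md                                           
   [x] Makefile                                          
                                                         
                                                         
                                                         
                                                         
                                                         
                                                         


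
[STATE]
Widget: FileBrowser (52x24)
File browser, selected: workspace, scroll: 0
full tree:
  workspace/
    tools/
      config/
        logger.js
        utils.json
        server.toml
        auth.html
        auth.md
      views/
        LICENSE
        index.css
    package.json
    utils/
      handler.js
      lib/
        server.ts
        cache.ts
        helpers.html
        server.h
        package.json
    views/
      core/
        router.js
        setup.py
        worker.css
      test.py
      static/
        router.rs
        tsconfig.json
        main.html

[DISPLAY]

> [-] workspace/                                    
    [+] tools/                                      
    package.json                                    
    [+] utils/                                      
    [+] views/                                      
                                                    
                                                    
                                                    
                                                    
                                                    
                                                    
                                                    
                                                    
                                                    
                                                    
                                                    
                                                    
                                                    
                                                    
                                                    
                                                    
                                                    
                                                    
                                                    


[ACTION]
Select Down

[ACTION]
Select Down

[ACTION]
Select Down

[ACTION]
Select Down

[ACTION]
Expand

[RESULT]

  [-] workspace/                                    
    [+] tools/                                      
    package.json                                    
    [+] utils/                                      
  > [-] views/                                      
      [+] core/                                     
      test.py                                       
      [+] static/                                   
                                                    
                                                    
                                                    
                                                    
                                                    
                                                    
                                                    
                                                    
                                                    
                                                    
                                                    
                                                    
                                                    
                                                    
                                                    
                                                    


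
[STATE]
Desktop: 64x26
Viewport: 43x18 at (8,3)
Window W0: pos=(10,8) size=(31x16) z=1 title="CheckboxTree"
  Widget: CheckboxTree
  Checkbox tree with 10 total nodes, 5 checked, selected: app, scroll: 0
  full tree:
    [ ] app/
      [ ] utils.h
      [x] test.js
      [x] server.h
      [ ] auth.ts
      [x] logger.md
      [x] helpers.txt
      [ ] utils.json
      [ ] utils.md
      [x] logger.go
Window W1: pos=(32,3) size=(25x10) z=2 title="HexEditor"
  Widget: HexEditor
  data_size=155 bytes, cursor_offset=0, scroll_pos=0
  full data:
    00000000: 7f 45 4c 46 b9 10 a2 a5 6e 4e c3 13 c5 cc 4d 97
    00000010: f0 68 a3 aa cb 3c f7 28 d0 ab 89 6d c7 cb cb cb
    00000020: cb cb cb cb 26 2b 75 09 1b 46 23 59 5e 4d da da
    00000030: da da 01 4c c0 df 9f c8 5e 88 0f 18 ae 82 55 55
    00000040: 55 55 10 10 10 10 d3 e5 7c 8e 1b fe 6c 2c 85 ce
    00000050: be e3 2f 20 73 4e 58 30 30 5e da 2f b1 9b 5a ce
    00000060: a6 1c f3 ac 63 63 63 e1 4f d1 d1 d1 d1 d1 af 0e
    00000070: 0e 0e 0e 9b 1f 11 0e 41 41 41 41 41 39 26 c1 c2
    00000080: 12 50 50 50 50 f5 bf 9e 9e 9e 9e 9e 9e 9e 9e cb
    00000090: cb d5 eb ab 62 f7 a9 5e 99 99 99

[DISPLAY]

                        ┏━━━━━━━━━━━━━━━━━━
                        ┃ HexEditor        
                        ┠──────────────────
                        ┃00000000  7F 45 4c
                        ┃00000010  f0 68 a3
  ┏━━━━━━━━━━━━━━━━━━━━━┃00000020  cb cb cb
  ┃ CheckboxTree        ┃00000030  da da 01
  ┠─────────────────────┃00000040  55 55 10
  ┃>[-] app/            ┃00000050  be e3 2f
  ┃   [ ] utils.h       ┗━━━━━━━━━━━━━━━━━━
  ┃   [x] test.js               ┃          
  ┃   [x] server.h              ┃          
  ┃   [ ] auth.ts               ┃          
  ┃   [x] logger.md             ┃          
  ┃   [x] helpers.txt           ┃          
  ┃   [ ] utils.json            ┃          
  ┃   [ ] utils.md              ┃          
  ┃   [x] logger.go             ┃          


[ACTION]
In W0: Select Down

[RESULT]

                        ┏━━━━━━━━━━━━━━━━━━
                        ┃ HexEditor        
                        ┠──────────────────
                        ┃00000000  7F 45 4c
                        ┃00000010  f0 68 a3
  ┏━━━━━━━━━━━━━━━━━━━━━┃00000020  cb cb cb
  ┃ CheckboxTree        ┃00000030  da da 01
  ┠─────────────────────┃00000040  55 55 10
  ┃ [-] app/            ┃00000050  be e3 2f
  ┃>  [ ] utils.h       ┗━━━━━━━━━━━━━━━━━━
  ┃   [x] test.js               ┃          
  ┃   [x] server.h              ┃          
  ┃   [ ] auth.ts               ┃          
  ┃   [x] logger.md             ┃          
  ┃   [x] helpers.txt           ┃          
  ┃   [ ] utils.json            ┃          
  ┃   [ ] utils.md              ┃          
  ┃   [x] logger.go             ┃          


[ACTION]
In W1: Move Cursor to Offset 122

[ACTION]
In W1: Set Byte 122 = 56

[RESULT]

                        ┏━━━━━━━━━━━━━━━━━━
                        ┃ HexEditor        
                        ┠──────────────────
                        ┃00000000  7f 45 4c
                        ┃00000010  f0 68 a3
  ┏━━━━━━━━━━━━━━━━━━━━━┃00000020  cb cb cb
  ┃ CheckboxTree        ┃00000030  da da 01
  ┠─────────────────────┃00000040  55 55 10
  ┃ [-] app/            ┃00000050  be e3 2f
  ┃>  [ ] utils.h       ┗━━━━━━━━━━━━━━━━━━
  ┃   [x] test.js               ┃          
  ┃   [x] server.h              ┃          
  ┃   [ ] auth.ts               ┃          
  ┃   [x] logger.md             ┃          
  ┃   [x] helpers.txt           ┃          
  ┃   [ ] utils.json            ┃          
  ┃   [ ] utils.md              ┃          
  ┃   [x] logger.go             ┃          


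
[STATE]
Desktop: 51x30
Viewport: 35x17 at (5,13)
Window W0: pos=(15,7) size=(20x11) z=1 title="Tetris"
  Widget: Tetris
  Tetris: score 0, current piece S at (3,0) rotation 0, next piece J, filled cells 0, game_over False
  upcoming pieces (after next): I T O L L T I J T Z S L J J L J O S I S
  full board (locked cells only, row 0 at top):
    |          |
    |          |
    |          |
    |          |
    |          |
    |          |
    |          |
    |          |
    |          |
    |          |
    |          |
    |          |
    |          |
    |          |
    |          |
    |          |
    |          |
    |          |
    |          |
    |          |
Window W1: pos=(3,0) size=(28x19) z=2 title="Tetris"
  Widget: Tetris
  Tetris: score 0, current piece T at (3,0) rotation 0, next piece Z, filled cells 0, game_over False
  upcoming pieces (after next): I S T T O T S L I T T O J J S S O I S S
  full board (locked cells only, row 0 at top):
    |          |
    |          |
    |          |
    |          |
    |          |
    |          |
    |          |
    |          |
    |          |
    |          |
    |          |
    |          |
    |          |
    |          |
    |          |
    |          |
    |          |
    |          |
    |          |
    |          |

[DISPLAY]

         │               ┃   ┃     
         │               ┃   ┃     
         │               ┃   ┃     
         │               ┃   ┃     
         │               ┃━━━┛     
━━━━━━━━━━━━━━━━━━━━━━━━━┛         
                                   
                                   
                                   
                                   
                                   
                                   
                                   
                                   
                                   
                                   
                                   


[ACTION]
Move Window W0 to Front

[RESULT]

         │┃                  ┃     
         │┃                  ┃     
         │┃                  ┃     
         │┃                  ┃     
         │┗━━━━━━━━━━━━━━━━━━┛     
━━━━━━━━━━━━━━━━━━━━━━━━━┛         
                                   
                                   
                                   
                                   
                                   
                                   
                                   
                                   
                                   
                                   
                                   


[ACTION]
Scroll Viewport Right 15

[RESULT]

                  ┃                
                  ┃                
                  ┃                
                  ┃                
━━━━━━━━━━━━━━━━━━┛                
━━━━━━━━━━━━━━┛                    
                                   
                                   
                                   
                                   
                                   
                                   
                                   
                                   
                                   
                                   
                                   


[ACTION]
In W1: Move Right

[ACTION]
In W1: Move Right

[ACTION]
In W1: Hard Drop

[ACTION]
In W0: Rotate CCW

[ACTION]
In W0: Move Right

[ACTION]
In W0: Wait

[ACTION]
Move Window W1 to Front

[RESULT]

              ┃   ┃                
              ┃   ┃                
              ┃   ┃                
              ┃   ┃                
              ┃━━━┛                
━━━━━━━━━━━━━━┛                    
                                   
                                   
                                   
                                   
                                   
                                   
                                   
                                   
                                   
                                   
                                   


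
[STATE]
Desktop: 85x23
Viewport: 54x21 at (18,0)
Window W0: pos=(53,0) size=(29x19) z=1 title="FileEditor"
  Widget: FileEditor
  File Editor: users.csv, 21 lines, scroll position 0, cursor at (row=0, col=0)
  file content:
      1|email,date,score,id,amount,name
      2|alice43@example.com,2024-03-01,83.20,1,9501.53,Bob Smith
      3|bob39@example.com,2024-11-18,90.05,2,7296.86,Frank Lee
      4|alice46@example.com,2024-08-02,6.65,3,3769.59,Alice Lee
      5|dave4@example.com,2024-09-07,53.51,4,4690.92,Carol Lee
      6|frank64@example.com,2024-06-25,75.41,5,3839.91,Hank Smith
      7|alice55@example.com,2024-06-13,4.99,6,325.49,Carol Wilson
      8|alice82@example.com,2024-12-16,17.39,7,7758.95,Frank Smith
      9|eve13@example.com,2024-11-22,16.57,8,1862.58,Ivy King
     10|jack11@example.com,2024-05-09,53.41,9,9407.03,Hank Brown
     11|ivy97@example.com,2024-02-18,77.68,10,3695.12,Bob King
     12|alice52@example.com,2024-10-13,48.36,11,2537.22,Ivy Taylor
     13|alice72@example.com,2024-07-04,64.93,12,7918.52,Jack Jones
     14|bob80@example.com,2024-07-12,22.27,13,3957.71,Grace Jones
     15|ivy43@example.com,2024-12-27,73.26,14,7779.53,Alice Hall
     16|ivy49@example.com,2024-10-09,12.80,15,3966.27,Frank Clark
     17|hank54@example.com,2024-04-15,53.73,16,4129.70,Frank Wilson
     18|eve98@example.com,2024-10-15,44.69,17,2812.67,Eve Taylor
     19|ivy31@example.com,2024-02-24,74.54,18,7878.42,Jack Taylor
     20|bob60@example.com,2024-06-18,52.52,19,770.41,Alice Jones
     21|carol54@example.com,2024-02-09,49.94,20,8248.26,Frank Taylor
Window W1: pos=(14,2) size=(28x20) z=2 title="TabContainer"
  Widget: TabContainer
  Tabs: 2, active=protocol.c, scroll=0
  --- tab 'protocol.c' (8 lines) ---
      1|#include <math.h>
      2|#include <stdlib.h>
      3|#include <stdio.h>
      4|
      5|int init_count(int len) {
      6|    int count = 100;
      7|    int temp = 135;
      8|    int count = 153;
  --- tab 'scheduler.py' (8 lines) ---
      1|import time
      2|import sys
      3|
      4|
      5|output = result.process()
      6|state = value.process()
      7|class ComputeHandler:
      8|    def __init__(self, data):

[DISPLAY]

                                   ┏━━━━━━━━━━━━━━━━━━
                                   ┃ FileEditor       
━━━━━━━━━━━━━━━━━━━━━━━┓           ┠──────────────────
bContainer             ┃           ┃█mail,date,score,i
───────────────────────┨           ┃alice43@example.co
otocol.c]│ scheduler.py┃           ┃bob39@example.com,
───────────────────────┃           ┃alice46@example.co
clude <math.h>         ┃           ┃dave4@example.com,
clude <stdlib.h>       ┃           ┃frank64@example.co
clude <stdio.h>        ┃           ┃alice55@example.co
                       ┃           ┃alice82@example.co
 init_count(int len) { ┃           ┃eve13@example.com,
 int count = 100;      ┃           ┃jack11@example.com
 int temp = 135;       ┃           ┃ivy97@example.com,
 int count = 153;      ┃           ┃alice52@example.co
                       ┃           ┃alice72@example.co
                       ┃           ┃bob80@example.com,
                       ┃           ┃ivy43@example.com,
                       ┃           ┗━━━━━━━━━━━━━━━━━━
                       ┃                              
                       ┃                              


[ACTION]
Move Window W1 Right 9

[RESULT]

                                   ┏━━━━━━━━━━━━━━━━━━
                                   ┃ FileEditor       
     ┏━━━━━━━━━━━━━━━━━━━━━━━━━━┓  ┠──────────────────
     ┃ TabContainer             ┃  ┃█mail,date,score,i
     ┠──────────────────────────┨  ┃alice43@example.co
     ┃[protocol.c]│ scheduler.py┃  ┃bob39@example.com,
     ┃──────────────────────────┃  ┃alice46@example.co
     ┃#include <math.h>         ┃  ┃dave4@example.com,
     ┃#include <stdlib.h>       ┃  ┃frank64@example.co
     ┃#include <stdio.h>        ┃  ┃alice55@example.co
     ┃                          ┃  ┃alice82@example.co
     ┃int init_count(int len) { ┃  ┃eve13@example.com,
     ┃    int count = 100;      ┃  ┃jack11@example.com
     ┃    int temp = 135;       ┃  ┃ivy97@example.com,
     ┃    int count = 153;      ┃  ┃alice52@example.co
     ┃                          ┃  ┃alice72@example.co
     ┃                          ┃  ┃bob80@example.com,
     ┃                          ┃  ┃ivy43@example.com,
     ┃                          ┃  ┗━━━━━━━━━━━━━━━━━━
     ┃                          ┃                     
     ┃                          ┃                     


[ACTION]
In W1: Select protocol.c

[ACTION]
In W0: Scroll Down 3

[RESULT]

                                   ┏━━━━━━━━━━━━━━━━━━
                                   ┃ FileEditor       
     ┏━━━━━━━━━━━━━━━━━━━━━━━━━━┓  ┠──────────────────
     ┃ TabContainer             ┃  ┃alice46@example.co
     ┠──────────────────────────┨  ┃dave4@example.com,
     ┃[protocol.c]│ scheduler.py┃  ┃frank64@example.co
     ┃──────────────────────────┃  ┃alice55@example.co
     ┃#include <math.h>         ┃  ┃alice82@example.co
     ┃#include <stdlib.h>       ┃  ┃eve13@example.com,
     ┃#include <stdio.h>        ┃  ┃jack11@example.com
     ┃                          ┃  ┃ivy97@example.com,
     ┃int init_count(int len) { ┃  ┃alice52@example.co
     ┃    int count = 100;      ┃  ┃alice72@example.co
     ┃    int temp = 135;       ┃  ┃bob80@example.com,
     ┃    int count = 153;      ┃  ┃ivy43@example.com,
     ┃                          ┃  ┃ivy49@example.com,
     ┃                          ┃  ┃hank54@example.com
     ┃                          ┃  ┃eve98@example.com,
     ┃                          ┃  ┗━━━━━━━━━━━━━━━━━━
     ┃                          ┃                     
     ┃                          ┃                     


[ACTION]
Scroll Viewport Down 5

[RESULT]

     ┏━━━━━━━━━━━━━━━━━━━━━━━━━━┓  ┠──────────────────
     ┃ TabContainer             ┃  ┃alice46@example.co
     ┠──────────────────────────┨  ┃dave4@example.com,
     ┃[protocol.c]│ scheduler.py┃  ┃frank64@example.co
     ┃──────────────────────────┃  ┃alice55@example.co
     ┃#include <math.h>         ┃  ┃alice82@example.co
     ┃#include <stdlib.h>       ┃  ┃eve13@example.com,
     ┃#include <stdio.h>        ┃  ┃jack11@example.com
     ┃                          ┃  ┃ivy97@example.com,
     ┃int init_count(int len) { ┃  ┃alice52@example.co
     ┃    int count = 100;      ┃  ┃alice72@example.co
     ┃    int temp = 135;       ┃  ┃bob80@example.com,
     ┃    int count = 153;      ┃  ┃ivy43@example.com,
     ┃                          ┃  ┃ivy49@example.com,
     ┃                          ┃  ┃hank54@example.com
     ┃                          ┃  ┃eve98@example.com,
     ┃                          ┃  ┗━━━━━━━━━━━━━━━━━━
     ┃                          ┃                     
     ┃                          ┃                     
     ┗━━━━━━━━━━━━━━━━━━━━━━━━━━┛                     
                                                      


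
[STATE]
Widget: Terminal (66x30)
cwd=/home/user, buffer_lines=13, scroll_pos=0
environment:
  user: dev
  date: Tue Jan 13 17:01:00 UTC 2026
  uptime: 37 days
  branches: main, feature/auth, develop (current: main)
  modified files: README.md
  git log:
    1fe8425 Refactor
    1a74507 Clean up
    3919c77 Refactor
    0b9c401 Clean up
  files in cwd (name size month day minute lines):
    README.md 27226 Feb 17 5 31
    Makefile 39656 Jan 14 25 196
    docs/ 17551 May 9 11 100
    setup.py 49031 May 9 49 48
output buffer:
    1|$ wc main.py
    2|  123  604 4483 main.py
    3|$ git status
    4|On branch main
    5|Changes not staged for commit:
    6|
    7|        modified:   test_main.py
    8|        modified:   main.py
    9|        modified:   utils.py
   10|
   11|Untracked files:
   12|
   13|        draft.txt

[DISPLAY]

$ wc main.py                                                      
  123  604 4483 main.py                                           
$ git status                                                      
On branch main                                                    
Changes not staged for commit:                                    
                                                                  
        modified:   test_main.py                                  
        modified:   main.py                                       
        modified:   utils.py                                      
                                                                  
Untracked files:                                                  
                                                                  
        draft.txt                                                 
$ █                                                               
                                                                  
                                                                  
                                                                  
                                                                  
                                                                  
                                                                  
                                                                  
                                                                  
                                                                  
                                                                  
                                                                  
                                                                  
                                                                  
                                                                  
                                                                  
                                                                  


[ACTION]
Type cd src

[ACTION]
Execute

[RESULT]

$ wc main.py                                                      
  123  604 4483 main.py                                           
$ git status                                                      
On branch main                                                    
Changes not staged for commit:                                    
                                                                  
        modified:   test_main.py                                  
        modified:   main.py                                       
        modified:   utils.py                                      
                                                                  
Untracked files:                                                  
                                                                  
        draft.txt                                                 
$ cd src                                                          
                                                                  
$ █                                                               
                                                                  
                                                                  
                                                                  
                                                                  
                                                                  
                                                                  
                                                                  
                                                                  
                                                                  
                                                                  
                                                                  
                                                                  
                                                                  
                                                                  


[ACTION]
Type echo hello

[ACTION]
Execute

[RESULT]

$ wc main.py                                                      
  123  604 4483 main.py                                           
$ git status                                                      
On branch main                                                    
Changes not staged for commit:                                    
                                                                  
        modified:   test_main.py                                  
        modified:   main.py                                       
        modified:   utils.py                                      
                                                                  
Untracked files:                                                  
                                                                  
        draft.txt                                                 
$ cd src                                                          
                                                                  
$ echo hello                                                      
hello                                                             
$ █                                                               
                                                                  
                                                                  
                                                                  
                                                                  
                                                                  
                                                                  
                                                                  
                                                                  
                                                                  
                                                                  
                                                                  
                                                                  


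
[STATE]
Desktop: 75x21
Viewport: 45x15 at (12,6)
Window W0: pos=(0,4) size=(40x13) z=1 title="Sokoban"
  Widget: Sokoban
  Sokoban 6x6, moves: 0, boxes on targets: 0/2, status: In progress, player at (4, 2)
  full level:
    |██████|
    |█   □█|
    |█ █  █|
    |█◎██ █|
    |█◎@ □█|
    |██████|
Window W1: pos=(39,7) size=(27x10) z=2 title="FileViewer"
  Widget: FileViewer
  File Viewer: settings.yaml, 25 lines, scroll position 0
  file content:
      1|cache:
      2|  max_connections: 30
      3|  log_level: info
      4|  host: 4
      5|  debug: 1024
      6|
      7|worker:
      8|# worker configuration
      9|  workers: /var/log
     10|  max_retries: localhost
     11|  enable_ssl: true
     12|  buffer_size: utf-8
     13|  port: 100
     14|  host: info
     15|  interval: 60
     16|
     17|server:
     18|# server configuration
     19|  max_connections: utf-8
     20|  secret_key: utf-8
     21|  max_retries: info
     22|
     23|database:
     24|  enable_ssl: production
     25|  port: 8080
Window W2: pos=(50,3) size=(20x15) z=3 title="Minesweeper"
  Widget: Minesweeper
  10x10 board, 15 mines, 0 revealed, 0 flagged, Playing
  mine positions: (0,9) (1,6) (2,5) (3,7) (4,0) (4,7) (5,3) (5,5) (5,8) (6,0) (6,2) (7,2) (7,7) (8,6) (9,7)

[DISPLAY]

───────────────────────────┨          ┃■■■■■■
                           ┏━━━━━━━━━━┃■■■■■■
                           ┃ FileViewe┃■■■■■■
                           ┠──────────┃■■■■■■
                           ┃cache:    ┃■■■■■■
                           ┃  max_conn┃■■■■■■
                           ┃  log_leve┃■■■■■■
/2                         ┃  host: 4 ┃■■■■■■
                           ┃  debug: 1┃■■■■■■
                           ┃          ┃■■■■■■
━━━━━━━━━━━━━━━━━━━━━━━━━━━┗━━━━━━━━━━┃      
                                      ┗━━━━━━
                                             
                                             
                                             


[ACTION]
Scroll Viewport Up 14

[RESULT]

                                             
                                             
                                             
                                      ┏━━━━━━
━━━━━━━━━━━━━━━━━━━━━━━━━━━┓          ┃ Mines
                           ┃          ┠──────
───────────────────────────┨          ┃■■■■■■
                           ┏━━━━━━━━━━┃■■■■■■
                           ┃ FileViewe┃■■■■■■
                           ┠──────────┃■■■■■■
                           ┃cache:    ┃■■■■■■
                           ┃  max_conn┃■■■■■■
                           ┃  log_leve┃■■■■■■
/2                         ┃  host: 4 ┃■■■■■■
                           ┃  debug: 1┃■■■■■■


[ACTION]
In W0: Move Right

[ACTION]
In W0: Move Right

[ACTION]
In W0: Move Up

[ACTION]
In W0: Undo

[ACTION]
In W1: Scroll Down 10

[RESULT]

                                             
                                             
                                             
                                      ┏━━━━━━
━━━━━━━━━━━━━━━━━━━━━━━━━━━┓          ┃ Mines
                           ┃          ┠──────
───────────────────────────┨          ┃■■■■■■
                           ┏━━━━━━━━━━┃■■■■■■
                           ┃ FileViewe┃■■■■■■
                           ┠──────────┃■■■■■■
                           ┃  enable_s┃■■■■■■
                           ┃  buffer_s┃■■■■■■
                           ┃  port: 10┃■■■■■■
/2                         ┃  host: in┃■■■■■■
                           ┃  interval┃■■■■■■


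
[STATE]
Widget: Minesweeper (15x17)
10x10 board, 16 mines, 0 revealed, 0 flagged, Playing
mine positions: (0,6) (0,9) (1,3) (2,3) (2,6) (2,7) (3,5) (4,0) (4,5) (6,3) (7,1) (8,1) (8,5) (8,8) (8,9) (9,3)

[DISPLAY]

■■■■■■■■■■     
■■■■■■■■■■     
■■■■■■■■■■     
■■■■■■■■■■     
■■■■■■■■■■     
■■■■■■■■■■     
■■■■■■■■■■     
■■■■■■■■■■     
■■■■■■■■■■     
■■■■■■■■■■     
               
               
               
               
               
               
               


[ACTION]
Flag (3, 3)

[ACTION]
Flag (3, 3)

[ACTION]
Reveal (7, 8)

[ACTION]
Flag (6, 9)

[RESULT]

■■■■■■■■■■     
■■■■■■■■■■     
■■■■■■■■■■     
■■■■■■■■■■     
■■■■■■■■■■     
■■■■■■■■■■     
■■■■■■■■■⚑     
■■■■■■■■2■     
■■■■■■■■■■     
■■■■■■■■■■     
               
               
               
               
               
               
               


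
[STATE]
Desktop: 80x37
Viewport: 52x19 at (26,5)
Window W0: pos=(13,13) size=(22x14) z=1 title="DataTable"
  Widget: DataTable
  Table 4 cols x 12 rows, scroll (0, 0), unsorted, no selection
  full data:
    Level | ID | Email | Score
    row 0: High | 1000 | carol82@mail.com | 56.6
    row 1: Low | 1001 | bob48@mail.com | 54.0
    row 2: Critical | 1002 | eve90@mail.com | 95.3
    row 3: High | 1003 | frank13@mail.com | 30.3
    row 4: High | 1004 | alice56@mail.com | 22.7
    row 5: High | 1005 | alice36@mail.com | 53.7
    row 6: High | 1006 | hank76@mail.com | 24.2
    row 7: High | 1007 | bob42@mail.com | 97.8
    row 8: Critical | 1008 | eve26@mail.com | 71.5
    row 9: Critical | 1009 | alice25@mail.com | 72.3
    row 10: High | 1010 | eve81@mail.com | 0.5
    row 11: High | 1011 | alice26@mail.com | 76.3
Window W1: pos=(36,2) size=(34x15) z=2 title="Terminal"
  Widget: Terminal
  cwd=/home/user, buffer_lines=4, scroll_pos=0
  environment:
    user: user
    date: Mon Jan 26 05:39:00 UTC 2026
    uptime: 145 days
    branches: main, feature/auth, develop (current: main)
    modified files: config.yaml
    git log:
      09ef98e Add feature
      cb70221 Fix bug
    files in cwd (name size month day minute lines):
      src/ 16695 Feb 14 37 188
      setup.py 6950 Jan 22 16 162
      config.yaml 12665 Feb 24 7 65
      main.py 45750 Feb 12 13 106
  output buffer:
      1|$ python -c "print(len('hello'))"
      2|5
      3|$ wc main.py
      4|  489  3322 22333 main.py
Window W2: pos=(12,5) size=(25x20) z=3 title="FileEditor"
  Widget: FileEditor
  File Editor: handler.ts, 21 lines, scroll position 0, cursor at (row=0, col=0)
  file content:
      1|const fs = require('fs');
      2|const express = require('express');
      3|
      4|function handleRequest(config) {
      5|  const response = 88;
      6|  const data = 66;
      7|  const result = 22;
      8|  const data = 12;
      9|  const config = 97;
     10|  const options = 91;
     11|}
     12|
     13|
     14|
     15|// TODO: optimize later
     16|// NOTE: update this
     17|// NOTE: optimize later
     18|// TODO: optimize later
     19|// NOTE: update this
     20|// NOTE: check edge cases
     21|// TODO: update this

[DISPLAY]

━━━━━━━━━━┓$ python -c "print(len('hello'))┃        
          ┃5                               ┃        
──────────┨$ wc main.py                    ┃        
quire('fs▲┃  489  3322 22333 main.py       ┃        
 = requir█┃$ █                             ┃        
         ░┃                                ┃        
leRequest░┃                                ┃        
nse = 88;░┃                                ┃        
= 66;    ░┃                                ┃        
t = 22;  ░┃                                ┃        
= 12;    ░┃                                ┃        
g = 97;  ░┃━━━━━━━━━━━━━━━━━━━━━━━━━━━━━━━━┛        
ns = 91; ░┃                                         
         ░┃                                         
         ░┃                                         
         ░┃                                         
         ░┃                                         
mize late░┃                                         
te this  ▼┃                                         


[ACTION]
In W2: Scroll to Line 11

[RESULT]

━━━━━━━━━━┓$ python -c "print(len('hello'))┃        
          ┃5                               ┃        
──────────┨$ wc main.py                    ┃        
= 66;    ▲┃  489  3322 22333 main.py       ┃        
t = 22;  ░┃$ █                             ┃        
= 12;    ░┃                                ┃        
g = 97;  ░┃                                ┃        
ns = 91; ░┃                                ┃        
         ░┃                                ┃        
         ░┃                                ┃        
         ░┃                                ┃        
         ░┃━━━━━━━━━━━━━━━━━━━━━━━━━━━━━━━━┛        
mize late░┃                                         
te this  ░┃                                         
mize late░┃                                         
mize late░┃                                         
te this  ░┃                                         
k edge ca█┃                                         
te this  ▼┃                                         


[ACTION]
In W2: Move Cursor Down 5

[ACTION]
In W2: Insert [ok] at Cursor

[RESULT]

━━━━━━━━━━┓$ python -c "print(len('hello'))┃        
          ┃5                               ┃        
──────────┨$ wc main.py                    ┃        
a = 66;  ▲┃  489  3322 22333 main.py       ┃        
t = 22;  ░┃$ █                             ┃        
= 12;    ░┃                                ┃        
g = 97;  ░┃                                ┃        
ns = 91; ░┃                                ┃        
         ░┃                                ┃        
         ░┃                                ┃        
         ░┃                                ┃        
         ░┃━━━━━━━━━━━━━━━━━━━━━━━━━━━━━━━━┛        
mize late░┃                                         
te this  ░┃                                         
mize late░┃                                         
mize late░┃                                         
te this  ░┃                                         
k edge ca█┃                                         
te this  ▼┃                                         


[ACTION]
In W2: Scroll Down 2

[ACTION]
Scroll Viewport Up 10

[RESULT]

                                                    
                                                    
          ┏━━━━━━━━━━━━━━━━━━━━━━━━━━━━━━━━┓        
          ┃ Terminal                       ┃        
          ┠────────────────────────────────┨        
━━━━━━━━━━┓$ python -c "print(len('hello'))┃        
          ┃5                               ┃        
──────────┨$ wc main.py                    ┃        
a = 66;  ▲┃  489  3322 22333 main.py       ┃        
t = 22;  ░┃$ █                             ┃        
= 12;    ░┃                                ┃        
g = 97;  ░┃                                ┃        
ns = 91; ░┃                                ┃        
         ░┃                                ┃        
         ░┃                                ┃        
         ░┃                                ┃        
         ░┃━━━━━━━━━━━━━━━━━━━━━━━━━━━━━━━━┛        
mize late░┃                                         
te this  ░┃                                         
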